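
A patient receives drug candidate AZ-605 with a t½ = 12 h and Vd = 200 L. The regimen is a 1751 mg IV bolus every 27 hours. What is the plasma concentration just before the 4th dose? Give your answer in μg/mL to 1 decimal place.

f = (1/2)^(τ/t½) = (1/2)^(27/12) ≈ 0.2102.
C₀ = D/Vd = 1751/200 ≈ 8.755 μg/mL.
Before the 4th dose, 3 doses have been given. Superposition: Cmin = C₀·(f + f² + … + f^3).
≈ 8.755 × (0.2102 + 0.0442 + 0.0093) ≈ 8.755 × 0.2637 ≈ 2.309 μg/mL.

2.3 μg/mL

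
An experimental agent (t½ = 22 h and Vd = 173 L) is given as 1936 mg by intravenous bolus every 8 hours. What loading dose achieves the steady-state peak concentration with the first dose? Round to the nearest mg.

f = (1/2)^(8/22) ≈ 0.777203; accumulation ratio R = 1/(1−f) ≈ 4.48839.
Loading dose to hit Cmax,ss on first dose: D_load = D_maint·R ≈ 1936 × 4.48839 ≈ 8689.52 mg.

8690 mg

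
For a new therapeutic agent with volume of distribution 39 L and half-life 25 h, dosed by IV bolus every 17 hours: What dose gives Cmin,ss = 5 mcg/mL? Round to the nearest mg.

τ/t½ = 17/25 ≈ 0.68, so f = (1/2)^(17/25) ≈ 0.624165.
Cmin,ss = (D/Vd)·f/(1−f), so D = Cmin,ss·Vd·(1−f)/f.
D = 5 × 39 × (1−f)/f ≈ 5 × 39 × 0.60214 ≈ 117.42 mg.

117 mg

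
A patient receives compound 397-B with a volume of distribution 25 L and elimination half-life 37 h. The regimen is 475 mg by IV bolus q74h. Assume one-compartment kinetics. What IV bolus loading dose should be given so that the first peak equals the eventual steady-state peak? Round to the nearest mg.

f = (1/2)^(74/37) ≈ 0.250000; accumulation ratio R = 1/(1−f) ≈ 1.33333.
Loading dose to hit Cmax,ss on first dose: D_load = D_maint·R ≈ 475 × 1.33333 ≈ 633.33 mg.

633 mg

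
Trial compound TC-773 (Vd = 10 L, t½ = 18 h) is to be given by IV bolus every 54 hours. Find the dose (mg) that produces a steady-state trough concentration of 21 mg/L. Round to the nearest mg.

1470 mg

τ/t½ = 54/18 ≈ 3, so f = (1/2)^(54/18) ≈ 0.125000.
Cmin,ss = (D/Vd)·f/(1−f), so D = Cmin,ss·Vd·(1−f)/f.
D = 21 × 10 × (1−f)/f ≈ 21 × 10 × 7.00000 ≈ 1470.00 mg.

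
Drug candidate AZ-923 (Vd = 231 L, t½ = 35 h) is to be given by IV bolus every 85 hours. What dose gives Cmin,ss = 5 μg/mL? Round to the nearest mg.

5063 mg

τ/t½ = 85/35 ≈ 2.4286, so f = (1/2)^(85/35) ≈ 0.185749.
Cmin,ss = (D/Vd)·f/(1−f), so D = Cmin,ss·Vd·(1−f)/f.
D = 5 × 231 × (1−f)/f ≈ 5 × 231 × 4.38361 ≈ 5063.07 mg.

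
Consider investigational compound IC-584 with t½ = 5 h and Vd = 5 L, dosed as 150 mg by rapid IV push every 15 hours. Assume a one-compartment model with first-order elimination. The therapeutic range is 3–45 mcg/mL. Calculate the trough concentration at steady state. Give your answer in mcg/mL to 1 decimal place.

The dosing interval is 3 half-lives, so f = 2^(−3) = 0.125.
Accumulation ratio R = 1/(1 − f) = 1/0.875 = 8/7.
Single-dose peak C₀ = D/Vd = 150/5 = 30 mcg/mL.
Steady-state peak Cmax,ss = C₀·R = 30 × 8/7 ≈ 34.286 mcg/mL.
Steady-state trough Cmin,ss = Cmax,ss·f ≈ 34.286 × 0.125 ≈ 4.286 mcg/mL.
Trough 4.3 mcg/mL vs MEC 3 mcg/mL: adequate.

4.3 mcg/mL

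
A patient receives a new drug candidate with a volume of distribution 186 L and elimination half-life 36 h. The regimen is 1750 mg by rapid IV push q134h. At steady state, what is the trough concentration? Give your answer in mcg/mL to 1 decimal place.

0.8 mcg/mL

k = ln2/t½ = ln2/36 ≈ 0.019254 h⁻¹; fraction remaining f = e^(−kτ) = e^(−0.019254×134) ≈ 0.0758.
Each bolus raises the concentration by D/Vd = 1750/186 ≈ 9.409 mcg/mL.
Steady-state trough Cmin,ss = C₀·f/(1−f) ≈ 9.409 × 0.0758/0.9242 ≈ 0.772 mcg/mL.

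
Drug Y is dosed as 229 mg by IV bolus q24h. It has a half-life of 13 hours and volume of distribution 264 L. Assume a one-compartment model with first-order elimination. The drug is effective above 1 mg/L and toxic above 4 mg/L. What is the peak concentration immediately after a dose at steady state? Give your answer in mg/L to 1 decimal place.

1.2 mg/L

τ/t½ = 24/13 ≈ 1.8462, so fraction remaining f = (1/2)^(24/13) ≈ 0.2781.
At steady state, accumulation factor R = 1/(1 − e^(−kτ)) ≈ 1.3852.
Each bolus raises the concentration by D/Vd = 229/264 ≈ 0.867 mg/L.
Steady-state peak Cmax,ss = C₀·R ≈ 0.867 × 1.3852 ≈ 1.201 mg/L.
Peak 1.2 mg/L vs MTC 4 mg/L: below toxic threshold.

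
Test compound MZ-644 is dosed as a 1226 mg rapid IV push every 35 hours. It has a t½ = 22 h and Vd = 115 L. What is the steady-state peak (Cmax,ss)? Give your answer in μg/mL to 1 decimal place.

16.0 μg/mL

τ/t½ = 35/22 ≈ 1.5909, so fraction remaining f = (1/2)^(35/22) ≈ 0.3320.
Accumulation ratio R = 1/(1 − f) ≈ 1/0.6680 ≈ 1.4970.
Single-dose peak C₀ = D/Vd = 1226/115 ≈ 10.661 μg/mL.
Steady-state peak Cmax,ss = C₀·R ≈ 10.661 × 1.4970 ≈ 15.960 μg/mL.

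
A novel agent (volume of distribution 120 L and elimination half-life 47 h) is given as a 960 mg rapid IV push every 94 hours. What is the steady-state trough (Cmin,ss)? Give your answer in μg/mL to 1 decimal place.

2.7 μg/mL

The dosing interval is 2 half-lives, so f = 2^(−2) = 0.25.
Accumulation ratio R = 1/(1 − f) = 1/0.75 = 4/3.
Single-dose peak C₀ = D/Vd = 960/120 = 8 μg/mL.
Steady-state peak Cmax,ss = C₀·R = 8 × 4/3 ≈ 10.667 μg/mL.
Steady-state trough Cmin,ss = Cmax,ss·f ≈ 10.667 × 0.25 ≈ 2.667 μg/mL.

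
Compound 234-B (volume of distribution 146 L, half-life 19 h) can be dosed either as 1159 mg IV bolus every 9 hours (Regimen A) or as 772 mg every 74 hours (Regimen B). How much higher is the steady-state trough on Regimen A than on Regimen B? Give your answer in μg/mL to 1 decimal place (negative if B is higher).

20.0 μg/mL

Regimen A: f = (1/2)^(9/19) ≈ 0.7201; Cmin,ss = (1159/146)·f/(1−f) ≈ 20.423 μg/mL.
Regimen B: f = (1/2)^(74/19) ≈ 0.0672; Cmin,ss = (772/146)·f/(1−f) ≈ 0.381 μg/mL.
Difference ≈ 20.423 − 0.381 ≈ 20.042 μg/mL.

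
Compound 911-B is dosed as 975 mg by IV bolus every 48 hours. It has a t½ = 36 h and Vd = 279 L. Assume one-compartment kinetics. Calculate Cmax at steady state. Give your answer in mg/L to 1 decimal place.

k = ln2/t½ = ln2/36 ≈ 0.019254 h⁻¹; fraction remaining f = e^(−kτ) = e^(−0.019254×48) ≈ 0.3969.
Accumulation ratio R = 1/(1 − f) ≈ 1/0.6031 ≈ 1.6581.
Single-dose peak C₀ = D/Vd = 975/279 ≈ 3.495 mg/L.
Steady-state peak Cmax,ss = C₀·R ≈ 3.495 × 1.6581 ≈ 5.795 mg/L.

5.8 mg/L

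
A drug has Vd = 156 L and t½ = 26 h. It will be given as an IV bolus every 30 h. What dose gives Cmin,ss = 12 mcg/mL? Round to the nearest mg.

τ/t½ = 30/26 ≈ 1.1538, so f = (1/2)^(30/26) ≈ 0.449425.
Cmin,ss = (D/Vd)·f/(1−f), so D = Cmin,ss·Vd·(1−f)/f.
D = 12 × 156 × (1−f)/f ≈ 12 × 156 × 1.22507 ≈ 2293.33 mg.

2293 mg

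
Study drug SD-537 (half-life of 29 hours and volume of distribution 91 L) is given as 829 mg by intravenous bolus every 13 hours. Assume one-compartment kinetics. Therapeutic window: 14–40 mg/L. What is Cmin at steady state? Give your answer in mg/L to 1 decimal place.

25.0 mg/L

Over one 13-h interval, 13/29 ≈ 0.44828 half-lives elapse, leaving f ≈ 0.7329 of each dose.
Single-dose peak C₀ = D/Vd = 829/91 ≈ 9.110 mg/L.
Steady-state trough Cmin,ss = C₀·f/(1−f) ≈ 9.110 × 0.7329/0.2671 ≈ 24.997 mg/L.
Trough 25.0 mg/L vs MEC 14 mg/L: adequate.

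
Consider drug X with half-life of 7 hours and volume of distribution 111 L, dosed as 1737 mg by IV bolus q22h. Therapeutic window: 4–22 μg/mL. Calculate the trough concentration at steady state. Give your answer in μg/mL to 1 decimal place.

2.0 μg/mL

k = ln2/t½ = ln2/7 ≈ 0.099021 h⁻¹; fraction remaining f = e^(−kτ) = e^(−0.099021×22) ≈ 0.1132.
At steady state, accumulation factor R = 1/(1 − e^(−kτ)) ≈ 1.1276.
Single-dose peak C₀ = D/Vd = 1737/111 ≈ 15.649 μg/mL.
Steady-state peak Cmax,ss = C₀·R ≈ 15.649 × 1.1276 ≈ 17.646 μg/mL.
Steady-state trough Cmin,ss = Cmax,ss·f ≈ 17.646 × 0.1132 ≈ 1.998 μg/mL.
Trough 2.0 μg/mL vs MEC 4 μg/mL: subtherapeutic.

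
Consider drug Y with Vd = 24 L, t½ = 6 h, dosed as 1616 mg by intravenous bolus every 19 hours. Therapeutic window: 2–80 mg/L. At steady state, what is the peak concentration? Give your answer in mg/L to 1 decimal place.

75.8 mg/L

k = ln2/t½ = ln2/6 ≈ 0.115525 h⁻¹; fraction remaining f = e^(−kτ) = e^(−0.115525×19) ≈ 0.1114.
Accumulation ratio R = 1/(1 − f) ≈ 1/0.8886 ≈ 1.1254.
Each bolus raises the concentration by D/Vd = 1616/24 ≈ 67.333 mg/L.
Steady-state peak Cmax,ss = C₀·R ≈ 67.333 × 1.1254 ≈ 75.777 mg/L.
Peak 75.8 mg/L vs MTC 80 mg/L: below toxic threshold.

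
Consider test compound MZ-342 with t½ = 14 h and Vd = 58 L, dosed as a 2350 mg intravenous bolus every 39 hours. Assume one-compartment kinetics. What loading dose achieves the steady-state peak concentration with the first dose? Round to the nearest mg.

2749 mg

f = (1/2)^(39/14) ≈ 0.145016; accumulation ratio R = 1/(1−f) ≈ 1.16961.
Loading dose to hit Cmax,ss on first dose: D_load = D_maint·R ≈ 2350 × 1.16961 ≈ 2748.58 mg.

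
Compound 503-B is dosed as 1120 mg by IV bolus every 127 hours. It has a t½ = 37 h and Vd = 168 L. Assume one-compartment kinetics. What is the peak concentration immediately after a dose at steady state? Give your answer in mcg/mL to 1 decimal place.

7.3 mcg/mL

k = ln2/t½ = ln2/37 ≈ 0.018734 h⁻¹; fraction remaining f = e^(−kτ) = e^(−0.018734×127) ≈ 0.0926.
At steady state, accumulation factor R = 1/(1 − e^(−kτ)) ≈ 1.1020.
Each bolus raises the concentration by D/Vd = 1120/168 ≈ 6.667 mcg/mL.
Steady-state peak Cmax,ss = C₀·R ≈ 6.667 × 1.1020 ≈ 7.347 mcg/mL.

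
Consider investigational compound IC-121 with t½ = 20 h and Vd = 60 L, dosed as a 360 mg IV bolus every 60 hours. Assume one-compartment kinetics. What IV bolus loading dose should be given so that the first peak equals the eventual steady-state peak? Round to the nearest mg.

f = (1/2)^(60/20) ≈ 0.125000; accumulation ratio R = 1/(1−f) ≈ 1.14286.
Loading dose to hit Cmax,ss on first dose: D_load = D_maint·R ≈ 360 × 1.14286 ≈ 411.43 mg.

411 mg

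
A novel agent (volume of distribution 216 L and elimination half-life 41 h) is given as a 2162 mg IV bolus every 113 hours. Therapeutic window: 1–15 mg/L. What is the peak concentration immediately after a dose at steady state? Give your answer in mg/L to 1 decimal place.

Over one 113-h interval, 113/41 ≈ 2.7561 half-lives elapse, leaving f ≈ 0.1480 of each dose.
Accumulation ratio R = 1/(1 − f) ≈ 1/0.8520 ≈ 1.1737.
Each bolus raises the concentration by D/Vd = 2162/216 ≈ 10.009 mg/L.
Steady-state peak Cmax,ss = C₀·R ≈ 10.009 × 1.1737 ≈ 11.748 mg/L.
Peak 11.7 mg/L vs MTC 15 mg/L: below toxic threshold.

11.7 mg/L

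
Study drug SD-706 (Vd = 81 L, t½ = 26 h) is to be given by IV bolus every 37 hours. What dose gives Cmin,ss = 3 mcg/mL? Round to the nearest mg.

τ/t½ = 37/26 ≈ 1.4231, so f = (1/2)^(37/26) ≈ 0.372916.
Cmin,ss = (D/Vd)·f/(1−f), so D = Cmin,ss·Vd·(1−f)/f.
D = 3 × 81 × (1−f)/f ≈ 3 × 81 × 1.68157 ≈ 408.62 mg.

409 mg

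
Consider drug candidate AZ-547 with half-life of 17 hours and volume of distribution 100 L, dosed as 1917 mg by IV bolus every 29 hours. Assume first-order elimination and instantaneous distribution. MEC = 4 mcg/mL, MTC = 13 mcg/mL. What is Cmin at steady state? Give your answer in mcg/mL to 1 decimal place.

8.5 mcg/mL

k = ln2/t½ = ln2/17 ≈ 0.040773 h⁻¹; fraction remaining f = e^(−kτ) = e^(−0.040773×29) ≈ 0.3065.
Each bolus raises the concentration by D/Vd = 1917/100 ≈ 19.170 mcg/mL.
Steady-state trough Cmin,ss = C₀·f/(1−f) ≈ 19.170 × 0.3065/0.6935 ≈ 8.472 mcg/mL.
Trough 8.5 mcg/mL vs MEC 4 mcg/mL: adequate.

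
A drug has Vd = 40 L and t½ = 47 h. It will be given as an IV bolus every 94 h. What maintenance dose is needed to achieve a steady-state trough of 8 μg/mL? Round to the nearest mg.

τ/t½ = 94/47 ≈ 2, so f = (1/2)^(94/47) ≈ 0.250000.
Cmin,ss = (D/Vd)·f/(1−f), so D = Cmin,ss·Vd·(1−f)/f.
D = 8 × 40 × (1−f)/f ≈ 8 × 40 × 3.00000 ≈ 960.00 mg.

960 mg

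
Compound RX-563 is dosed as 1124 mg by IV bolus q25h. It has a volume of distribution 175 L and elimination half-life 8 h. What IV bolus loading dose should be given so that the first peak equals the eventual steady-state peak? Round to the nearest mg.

f = (1/2)^(25/8) ≈ 0.114626; accumulation ratio R = 1/(1−f) ≈ 1.12947.
Loading dose to hit Cmax,ss on first dose: D_load = D_maint·R ≈ 1124 × 1.12947 ≈ 1269.52 mg.

1270 mg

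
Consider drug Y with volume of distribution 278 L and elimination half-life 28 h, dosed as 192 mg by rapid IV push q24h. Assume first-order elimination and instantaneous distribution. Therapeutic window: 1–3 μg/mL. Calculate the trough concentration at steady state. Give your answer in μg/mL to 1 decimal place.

0.9 μg/mL

τ/t½ = 24/28 ≈ 0.85714, so fraction remaining f = (1/2)^(24/28) ≈ 0.5520.
Accumulation ratio R = 1/(1 − f) ≈ 1/0.4480 ≈ 2.2321.
Single-dose peak C₀ = D/Vd = 192/278 ≈ 0.691 μg/mL.
Steady-state peak Cmax,ss = C₀·R ≈ 0.691 × 2.2321 ≈ 1.542 μg/mL.
One interval later, Cmin,ss = Cmax,ss·e^(−kτ) ≈ 1.542 × 0.5520 ≈ 0.851 μg/mL.
Trough 0.9 μg/mL vs MEC 1 μg/mL: subtherapeutic.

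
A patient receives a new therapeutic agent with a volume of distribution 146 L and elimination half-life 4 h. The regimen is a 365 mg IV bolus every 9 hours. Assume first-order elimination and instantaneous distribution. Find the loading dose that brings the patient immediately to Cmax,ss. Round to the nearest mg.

f = (1/2)^(9/4) ≈ 0.210224; accumulation ratio R = 1/(1−f) ≈ 1.26618.
Loading dose to hit Cmax,ss on first dose: D_load = D_maint·R ≈ 365 × 1.26618 ≈ 462.16 mg.

462 mg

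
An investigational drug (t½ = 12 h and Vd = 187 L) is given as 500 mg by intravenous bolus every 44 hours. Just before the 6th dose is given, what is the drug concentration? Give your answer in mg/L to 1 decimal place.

f = (1/2)^(τ/t½) = (1/2)^(44/12) ≈ 0.0787.
C₀ = D/Vd = 500/187 ≈ 2.674 mg/L.
Before the 6th dose, 5 doses have been given. Superposition: Cmin = C₀·(f + f² + … + f^5).
≈ 2.674 × (0.0787 + 0.0062 + 0.0005 + 0.0000 + 0.0000) ≈ 2.674 × 0.0854 ≈ 0.228 mg/L.

0.2 mg/L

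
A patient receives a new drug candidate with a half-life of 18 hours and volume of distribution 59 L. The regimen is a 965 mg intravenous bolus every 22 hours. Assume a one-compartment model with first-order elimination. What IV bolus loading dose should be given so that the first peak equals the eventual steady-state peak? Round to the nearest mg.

f = (1/2)^(22/18) ≈ 0.428622; accumulation ratio R = 1/(1−f) ≈ 1.75015.
Loading dose to hit Cmax,ss on first dose: D_load = D_maint·R ≈ 965 × 1.75015 ≈ 1688.89 mg.

1689 mg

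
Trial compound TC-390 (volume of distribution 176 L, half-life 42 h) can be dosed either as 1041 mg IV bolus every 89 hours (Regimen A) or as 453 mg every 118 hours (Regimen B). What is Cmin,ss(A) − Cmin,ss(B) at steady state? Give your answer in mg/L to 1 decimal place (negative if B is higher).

1.3 mg/L

Regimen A: f = (1/2)^(89/42) ≈ 0.2302; Cmin,ss = (1041/176)·f/(1−f) ≈ 1.769 mg/L.
Regimen B: f = (1/2)^(118/42) ≈ 0.1426; Cmin,ss = (453/176)·f/(1−f) ≈ 0.428 mg/L.
Difference ≈ 1.769 − 0.428 ≈ 1.341 mg/L.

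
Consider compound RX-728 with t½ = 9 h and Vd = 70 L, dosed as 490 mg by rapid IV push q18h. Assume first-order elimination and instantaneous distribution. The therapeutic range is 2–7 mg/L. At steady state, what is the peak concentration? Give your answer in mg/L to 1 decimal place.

The dosing interval is 2 half-lives, so f = 2^(−2) = 0.25.
At steady state, R = 1/(1 − 0.25) = 4/3.
Single-dose peak C₀ = D/Vd = 490/70 = 7 mg/L.
Steady-state peak Cmax,ss = C₀·R = 7 × 4/3 ≈ 9.333 mg/L.
Peak 9.3 mg/L vs MTC 7 mg/L: exceeds toxic threshold.

9.3 mg/L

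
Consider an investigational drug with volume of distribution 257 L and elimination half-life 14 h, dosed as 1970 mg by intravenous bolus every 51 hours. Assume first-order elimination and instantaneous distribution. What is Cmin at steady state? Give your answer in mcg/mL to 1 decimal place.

k = ln2/t½ = ln2/14 ≈ 0.049511 h⁻¹; fraction remaining f = e^(−kτ) = e^(−0.049511×51) ≈ 0.0801.
Each bolus raises the concentration by D/Vd = 1970/257 ≈ 7.665 mcg/mL.
Steady-state trough Cmin,ss = C₀·f/(1−f) ≈ 7.665 × 0.0801/0.9199 ≈ 0.667 mcg/mL.

0.7 mcg/mL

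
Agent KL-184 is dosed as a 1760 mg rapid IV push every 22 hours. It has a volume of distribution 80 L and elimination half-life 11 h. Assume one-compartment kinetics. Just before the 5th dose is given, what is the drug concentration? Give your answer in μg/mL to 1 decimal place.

7.3 μg/mL

f = (1/2)^(τ/t½) = (1/2)^(22/11) ≈ 0.2500.
C₀ = D/Vd = 1760/80 ≈ 22.000 μg/mL.
Before the 5th dose, 4 doses have been given. Superposition: Cmin = C₀·(f + f² + … + f^4).
≈ 22.000 × (0.2500 + 0.0625 + 0.0156 + 0.0039) ≈ 22.000 × 0.3320 ≈ 7.304 μg/mL.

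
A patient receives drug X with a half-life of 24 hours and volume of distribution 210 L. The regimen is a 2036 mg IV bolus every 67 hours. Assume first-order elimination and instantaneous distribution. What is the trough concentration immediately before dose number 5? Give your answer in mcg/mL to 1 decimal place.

f = (1/2)^(τ/t½) = (1/2)^(67/24) ≈ 0.1444.
C₀ = D/Vd = 2036/210 ≈ 9.695 mcg/mL.
Before the 5th dose, 4 doses have been given. Superposition: Cmin = C₀·(f + f² + … + f^4).
≈ 9.695 × (0.1444 + 0.0209 + 0.0030 + 0.0004) ≈ 9.695 × 0.1687 ≈ 1.636 mcg/mL.

1.6 mcg/mL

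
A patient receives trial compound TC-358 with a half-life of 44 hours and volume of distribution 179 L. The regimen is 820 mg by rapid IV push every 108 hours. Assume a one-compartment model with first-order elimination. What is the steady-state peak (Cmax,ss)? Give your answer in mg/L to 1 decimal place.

5.6 mg/L

k = ln2/t½ = ln2/44 ≈ 0.015753 h⁻¹; fraction remaining f = e^(−kτ) = e^(−0.015753×108) ≈ 0.1824.
Accumulation ratio R = 1/(1 − f) ≈ 1/0.8176 ≈ 1.2231.
Single-dose peak C₀ = D/Vd = 820/179 ≈ 4.581 mg/L.
Cmax,ss = C₀/(1 − f) ≈ 4.581/0.8176 ≈ 5.603 mg/L.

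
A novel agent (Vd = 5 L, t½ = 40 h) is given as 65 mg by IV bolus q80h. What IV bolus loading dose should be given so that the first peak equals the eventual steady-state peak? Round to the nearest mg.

87 mg

f = (1/2)^(80/40) ≈ 0.250000; accumulation ratio R = 1/(1−f) ≈ 1.33333.
Loading dose to hit Cmax,ss on first dose: D_load = D_maint·R ≈ 65 × 1.33333 ≈ 86.67 mg.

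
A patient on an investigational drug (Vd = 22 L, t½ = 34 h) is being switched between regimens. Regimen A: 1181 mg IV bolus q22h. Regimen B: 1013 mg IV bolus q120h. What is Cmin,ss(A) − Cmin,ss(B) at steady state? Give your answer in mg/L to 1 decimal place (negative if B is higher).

90.5 mg/L

Regimen A: f = (1/2)^(22/34) ≈ 0.6386; Cmin,ss = (1181/22)·f/(1−f) ≈ 94.857 mg/L.
Regimen B: f = (1/2)^(120/34) ≈ 0.0866; Cmin,ss = (1013/22)·f/(1−f) ≈ 4.366 mg/L.
Difference ≈ 94.857 − 4.366 ≈ 90.491 mg/L.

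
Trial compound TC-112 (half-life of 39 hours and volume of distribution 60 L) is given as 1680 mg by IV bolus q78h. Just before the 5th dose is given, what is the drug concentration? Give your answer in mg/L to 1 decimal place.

9.3 mg/L

f = (1/2)^(τ/t½) = (1/2)^(78/39) ≈ 0.2500.
C₀ = D/Vd = 1680/60 ≈ 28.000 mg/L.
Before the 5th dose, 4 doses have been given. Superposition: Cmin = C₀·(f + f² + … + f^4).
≈ 28.000 × (0.2500 + 0.0625 + 0.0156 + 0.0039) ≈ 28.000 × 0.3320 ≈ 9.296 mg/L.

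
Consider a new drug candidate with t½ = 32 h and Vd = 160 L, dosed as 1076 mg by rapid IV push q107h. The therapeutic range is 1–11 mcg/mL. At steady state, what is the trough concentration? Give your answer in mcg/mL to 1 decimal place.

0.7 mcg/mL

τ/t½ = 107/32 ≈ 3.3438, so fraction remaining f = (1/2)^(107/32) ≈ 0.0985.
Each bolus raises the concentration by D/Vd = 1076/160 ≈ 6.725 mcg/mL.
Steady-state trough Cmin,ss = C₀·f/(1−f) ≈ 6.725 × 0.0985/0.9015 ≈ 0.735 mcg/mL.
Trough 0.7 mcg/mL vs MEC 1 mcg/mL: subtherapeutic.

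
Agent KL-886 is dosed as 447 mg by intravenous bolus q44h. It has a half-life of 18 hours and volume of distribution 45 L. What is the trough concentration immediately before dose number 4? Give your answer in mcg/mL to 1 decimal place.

2.2 mcg/mL

f = (1/2)^(τ/t½) = (1/2)^(44/18) ≈ 0.1837.
C₀ = D/Vd = 447/45 ≈ 9.933 mcg/mL.
Before the 4th dose, 3 doses have been given. Superposition: Cmin = C₀·(f + f² + … + f^3).
≈ 9.933 × (0.1837 + 0.0337 + 0.0062) ≈ 9.933 × 0.2236 ≈ 2.221 mcg/mL.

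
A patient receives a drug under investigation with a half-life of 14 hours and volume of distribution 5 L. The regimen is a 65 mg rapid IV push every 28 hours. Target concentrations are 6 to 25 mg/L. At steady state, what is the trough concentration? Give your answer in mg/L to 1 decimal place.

The dosing interval is 2 half-lives, so f = 2^(−2) = 0.25.
At steady state, R = 1/(1 − 0.25) = 4/3.
Single-dose peak C₀ = D/Vd = 65/5 = 13 mg/L.
Steady-state peak Cmax,ss = C₀·R = 13 × 4/3 ≈ 17.333 mg/L.
Steady-state trough Cmin,ss = Cmax,ss·f ≈ 17.333 × 0.25 ≈ 4.333 mg/L.
Trough 4.3 mg/L vs MEC 6 mg/L: subtherapeutic.

4.3 mg/L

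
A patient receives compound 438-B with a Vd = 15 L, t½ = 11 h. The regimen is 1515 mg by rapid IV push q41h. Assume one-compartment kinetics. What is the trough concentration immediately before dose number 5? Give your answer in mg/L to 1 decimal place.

f = (1/2)^(τ/t½) = (1/2)^(41/11) ≈ 0.0755.
C₀ = D/Vd = 1515/15 ≈ 101.000 mg/L.
Before the 5th dose, 4 doses have been given. Superposition: Cmin = C₀·(f + f² + … + f^4).
≈ 101.000 × (0.0755 + 0.0057 + 0.0004 + 0.0000) ≈ 101.000 × 0.0816 ≈ 8.242 mg/L.

8.2 mg/L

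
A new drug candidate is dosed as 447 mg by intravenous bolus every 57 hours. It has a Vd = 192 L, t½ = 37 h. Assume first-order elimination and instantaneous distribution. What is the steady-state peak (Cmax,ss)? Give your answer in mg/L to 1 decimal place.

3.5 mg/L

Over one 57-h interval, 57/37 ≈ 1.5405 half-lives elapse, leaving f ≈ 0.3438 of each dose.
At steady state, accumulation factor R = 1/(1 − e^(−kτ)) ≈ 1.5239.
Each bolus raises the concentration by D/Vd = 447/192 ≈ 2.328 mg/L.
Steady-state peak Cmax,ss = C₀·R ≈ 2.328 × 1.5239 ≈ 3.548 mg/L.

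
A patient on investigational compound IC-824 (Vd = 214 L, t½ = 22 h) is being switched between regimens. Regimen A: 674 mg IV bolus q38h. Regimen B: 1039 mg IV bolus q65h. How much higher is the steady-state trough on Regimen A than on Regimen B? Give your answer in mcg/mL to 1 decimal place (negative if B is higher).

0.6 mcg/mL

Regimen A: f = (1/2)^(38/22) ≈ 0.3020; Cmin,ss = (674/214)·f/(1−f) ≈ 1.363 mcg/mL.
Regimen B: f = (1/2)^(65/22) ≈ 0.1290; Cmin,ss = (1039/214)·f/(1−f) ≈ 0.719 mcg/mL.
Difference ≈ 1.363 − 0.719 ≈ 0.644 mcg/mL.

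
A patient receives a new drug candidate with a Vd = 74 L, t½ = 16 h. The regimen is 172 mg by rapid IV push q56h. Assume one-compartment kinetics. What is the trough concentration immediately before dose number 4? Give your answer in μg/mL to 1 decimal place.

f = (1/2)^(τ/t½) = (1/2)^(56/16) ≈ 0.0884.
C₀ = D/Vd = 172/74 ≈ 2.324 μg/mL.
Before the 4th dose, 3 doses have been given. Superposition: Cmin = C₀·(f + f² + … + f^3).
≈ 2.324 × (0.0884 + 0.0078 + 0.0007) ≈ 2.324 × 0.0969 ≈ 0.225 μg/mL.

0.2 μg/mL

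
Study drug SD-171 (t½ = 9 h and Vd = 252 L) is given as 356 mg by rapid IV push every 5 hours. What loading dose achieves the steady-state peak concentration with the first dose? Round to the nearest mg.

1114 mg

f = (1/2)^(5/9) ≈ 0.680395; accumulation ratio R = 1/(1−f) ≈ 3.12886.
Loading dose to hit Cmax,ss on first dose: D_load = D_maint·R ≈ 356 × 3.12886 ≈ 1113.87 mg.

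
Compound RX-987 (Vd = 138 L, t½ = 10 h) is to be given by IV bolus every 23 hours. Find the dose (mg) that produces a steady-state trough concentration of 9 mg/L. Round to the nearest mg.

4874 mg

τ/t½ = 23/10 ≈ 2.3, so f = (1/2)^(23/10) ≈ 0.203063.
Cmin,ss = (D/Vd)·f/(1−f), so D = Cmin,ss·Vd·(1−f)/f.
D = 9 × 138 × (1−f)/f ≈ 9 × 138 × 3.92458 ≈ 4874.33 mg.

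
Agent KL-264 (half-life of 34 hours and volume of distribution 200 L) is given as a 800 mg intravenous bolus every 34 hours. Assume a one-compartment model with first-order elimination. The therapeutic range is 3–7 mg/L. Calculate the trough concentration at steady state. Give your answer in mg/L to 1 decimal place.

τ = 34 h = 1 half-life, so f = (1/2)^1 = 0.5.
Accumulation ratio R = 1/(1 − f) = 1/0.5 = 2/1.
Single-dose peak C₀ = D/Vd = 800/200 = 4 mg/L.
Steady-state peak Cmax,ss = C₀·R = 4 × 2/1 ≈ 8.000 mg/L.
Steady-state trough Cmin,ss = Cmax,ss·f ≈ 8.000 × 0.5 ≈ 4.000 mg/L.
Trough 4.0 mg/L vs MEC 3 mg/L: adequate.

4.0 mg/L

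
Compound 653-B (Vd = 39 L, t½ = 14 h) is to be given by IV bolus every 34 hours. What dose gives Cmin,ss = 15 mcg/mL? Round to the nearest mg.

τ/t½ = 34/14 ≈ 2.4286, so f = (1/2)^(34/14) ≈ 0.185749.
Cmin,ss = (D/Vd)·f/(1−f), so D = Cmin,ss·Vd·(1−f)/f.
D = 15 × 39 × (1−f)/f ≈ 15 × 39 × 4.38361 ≈ 2564.41 mg.

2564 mg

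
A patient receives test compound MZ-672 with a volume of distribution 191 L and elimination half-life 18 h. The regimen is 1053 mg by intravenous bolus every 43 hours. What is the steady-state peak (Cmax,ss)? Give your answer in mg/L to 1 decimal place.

6.8 mg/L

τ/t½ = 43/18 ≈ 2.3889, so fraction remaining f = (1/2)^(43/18) ≈ 0.1909.
At steady state, accumulation factor R = 1/(1 − e^(−kτ)) ≈ 1.2359.
Single-dose peak C₀ = D/Vd = 1053/191 ≈ 5.513 mg/L.
Cmax,ss = C₀/(1 − f) ≈ 5.513/0.8091 ≈ 6.814 mg/L.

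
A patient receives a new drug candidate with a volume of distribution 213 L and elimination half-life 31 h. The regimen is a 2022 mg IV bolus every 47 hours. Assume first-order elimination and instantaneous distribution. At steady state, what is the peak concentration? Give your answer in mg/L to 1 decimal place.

Over one 47-h interval, 47/31 ≈ 1.5161 half-lives elapse, leaving f ≈ 0.3496 of each dose.
Accumulation ratio R = 1/(1 − f) ≈ 1/0.6504 ≈ 1.5375.
Each bolus raises the concentration by D/Vd = 2022/213 ≈ 9.493 mg/L.
Steady-state peak Cmax,ss = C₀·R ≈ 9.493 × 1.5375 ≈ 14.595 mg/L.

14.6 mg/L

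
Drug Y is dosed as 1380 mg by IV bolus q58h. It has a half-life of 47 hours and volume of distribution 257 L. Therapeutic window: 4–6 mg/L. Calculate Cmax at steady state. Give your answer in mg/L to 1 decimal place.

9.3 mg/L

Over one 58-h interval, 58/47 ≈ 1.234 half-lives elapse, leaving f ≈ 0.4251 of each dose.
At steady state, accumulation factor R = 1/(1 − e^(−kτ)) ≈ 1.7394.
Single-dose peak C₀ = D/Vd = 1380/257 ≈ 5.370 mg/L.
Steady-state peak Cmax,ss = C₀·R ≈ 5.370 × 1.7394 ≈ 9.341 mg/L.
Peak 9.3 mg/L vs MTC 6 mg/L: exceeds toxic threshold.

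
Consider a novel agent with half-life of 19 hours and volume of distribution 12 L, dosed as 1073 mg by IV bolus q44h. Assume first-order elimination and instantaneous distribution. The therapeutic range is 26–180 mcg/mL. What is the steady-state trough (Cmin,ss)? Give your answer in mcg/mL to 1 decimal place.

22.5 mcg/mL

Over one 44-h interval, 44/19 ≈ 2.3158 half-lives elapse, leaving f ≈ 0.2009 of each dose.
At steady state, accumulation factor R = 1/(1 − e^(−kτ)) ≈ 1.2514.
Each bolus raises the concentration by D/Vd = 1073/12 ≈ 89.417 mcg/mL.
Steady-state peak Cmax,ss = C₀·R ≈ 89.417 × 1.2514 ≈ 111.896 mcg/mL.
Steady-state trough Cmin,ss = Cmax,ss·f ≈ 111.896 × 0.2009 ≈ 22.480 mcg/mL.
Trough 22.5 mcg/mL vs MEC 26 mcg/mL: subtherapeutic.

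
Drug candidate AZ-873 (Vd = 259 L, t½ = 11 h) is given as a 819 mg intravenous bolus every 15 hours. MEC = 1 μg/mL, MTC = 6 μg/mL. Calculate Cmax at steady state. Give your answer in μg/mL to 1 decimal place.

5.2 μg/mL

Over one 15-h interval, 15/11 ≈ 1.3636 half-lives elapse, leaving f ≈ 0.3886 of each dose.
Accumulation ratio R = 1/(1 − f) ≈ 1/0.6114 ≈ 1.6356.
Single-dose peak C₀ = D/Vd = 819/259 ≈ 3.162 μg/mL.
Steady-state peak Cmax,ss = C₀·R ≈ 3.162 × 1.6356 ≈ 5.172 μg/mL.
Peak 5.2 μg/mL vs MTC 6 μg/mL: below toxic threshold.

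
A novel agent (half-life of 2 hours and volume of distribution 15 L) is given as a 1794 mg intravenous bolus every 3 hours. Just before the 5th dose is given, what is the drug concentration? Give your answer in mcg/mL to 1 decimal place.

f = (1/2)^(τ/t½) = (1/2)^(3/2) ≈ 0.3536.
C₀ = D/Vd = 1794/15 ≈ 119.600 mcg/mL.
Before the 5th dose, 4 doses have been given. Superposition: Cmin = C₀·(f + f² + … + f^4).
≈ 119.600 × (0.3536 + 0.1250 + 0.0442 + 0.0156) ≈ 119.600 × 0.5384 ≈ 64.393 mcg/mL.

64.4 mcg/mL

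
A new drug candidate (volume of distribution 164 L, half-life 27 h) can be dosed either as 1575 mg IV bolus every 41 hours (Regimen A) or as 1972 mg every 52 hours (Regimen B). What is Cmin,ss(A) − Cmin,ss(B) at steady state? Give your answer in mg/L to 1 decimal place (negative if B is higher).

Regimen A: f = (1/2)^(41/27) ≈ 0.3490; Cmin,ss = (1575/164)·f/(1−f) ≈ 5.149 mg/L.
Regimen B: f = (1/2)^(52/27) ≈ 0.2632; Cmin,ss = (1972/164)·f/(1−f) ≈ 4.295 mg/L.
Difference ≈ 5.149 − 4.295 ≈ 0.854 mg/L.

0.9 mg/L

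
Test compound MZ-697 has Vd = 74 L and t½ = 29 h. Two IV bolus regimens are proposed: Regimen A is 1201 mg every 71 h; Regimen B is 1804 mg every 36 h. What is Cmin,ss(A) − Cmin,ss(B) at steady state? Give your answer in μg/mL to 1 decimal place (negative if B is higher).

Regimen A: f = (1/2)^(71/29) ≈ 0.1832; Cmin,ss = (1201/74)·f/(1−f) ≈ 3.640 μg/mL.
Regimen B: f = (1/2)^(36/29) ≈ 0.4230; Cmin,ss = (1804/74)·f/(1−f) ≈ 17.872 μg/mL.
Difference ≈ 3.640 − 17.872 ≈ -14.232 μg/mL.

-14.2 μg/mL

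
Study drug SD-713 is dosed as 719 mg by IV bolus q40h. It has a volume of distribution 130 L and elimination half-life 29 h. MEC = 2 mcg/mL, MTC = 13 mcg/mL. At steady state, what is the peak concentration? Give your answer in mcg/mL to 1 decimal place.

τ/t½ = 40/29 ≈ 1.3793, so fraction remaining f = (1/2)^(40/29) ≈ 0.3844.
At steady state, accumulation factor R = 1/(1 − e^(−kτ)) ≈ 1.6244.
Each bolus raises the concentration by D/Vd = 719/130 ≈ 5.531 mcg/mL.
Steady-state peak Cmax,ss = C₀·R ≈ 5.531 × 1.6244 ≈ 8.985 mcg/mL.
Peak 9.0 mcg/mL vs MTC 13 mcg/mL: below toxic threshold.

9.0 mcg/mL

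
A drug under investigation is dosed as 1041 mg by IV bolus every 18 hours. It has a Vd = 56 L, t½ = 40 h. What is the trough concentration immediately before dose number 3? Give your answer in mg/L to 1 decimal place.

23.6 mg/L

f = (1/2)^(τ/t½) = (1/2)^(18/40) ≈ 0.7320.
C₀ = D/Vd = 1041/56 ≈ 18.589 mg/L.
Before the 3rd dose, 2 doses have been given. Superposition: Cmin = C₀·(f + f²).
≈ 18.589 × (0.7320 + 0.5358) ≈ 18.589 × 1.2678 ≈ 23.567 mg/L.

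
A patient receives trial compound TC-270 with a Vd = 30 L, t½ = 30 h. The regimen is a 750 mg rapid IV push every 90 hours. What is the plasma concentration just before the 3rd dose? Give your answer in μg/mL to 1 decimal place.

f = (1/2)^(τ/t½) = (1/2)^(90/30) ≈ 0.1250.
C₀ = D/Vd = 750/30 ≈ 25.000 μg/mL.
Before the 3rd dose, 2 doses have been given. Superposition: Cmin = C₀·(f + f²).
≈ 25.000 × (0.1250 + 0.0156) ≈ 25.000 × 0.1406 ≈ 3.515 μg/mL.

3.5 μg/mL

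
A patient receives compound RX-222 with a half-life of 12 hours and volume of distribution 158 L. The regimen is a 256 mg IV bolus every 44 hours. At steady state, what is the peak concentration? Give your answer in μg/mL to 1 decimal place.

k = ln2/t½ = ln2/12 ≈ 0.057762 h⁻¹; fraction remaining f = e^(−kτ) = e^(−0.057762×44) ≈ 0.0787.
At steady state, accumulation factor R = 1/(1 − e^(−kτ)) ≈ 1.0854.
Single-dose peak C₀ = D/Vd = 256/158 ≈ 1.620 μg/mL.
Steady-state peak Cmax,ss = C₀·R ≈ 1.620 × 1.0854 ≈ 1.758 μg/mL.

1.8 μg/mL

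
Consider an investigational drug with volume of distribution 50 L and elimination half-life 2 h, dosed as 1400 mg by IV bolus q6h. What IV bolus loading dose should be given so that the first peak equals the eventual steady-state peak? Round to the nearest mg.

1600 mg

f = (1/2)^(6/2) ≈ 0.125000; accumulation ratio R = 1/(1−f) ≈ 1.14286.
Loading dose to hit Cmax,ss on first dose: D_load = D_maint·R ≈ 1400 × 1.14286 ≈ 1600.00 mg.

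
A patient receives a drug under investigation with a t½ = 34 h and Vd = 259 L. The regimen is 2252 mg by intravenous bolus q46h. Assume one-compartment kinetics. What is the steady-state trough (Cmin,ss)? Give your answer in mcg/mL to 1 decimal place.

τ/t½ = 46/34 ≈ 1.3529, so fraction remaining f = (1/2)^(46/34) ≈ 0.3915.
At steady state, accumulation factor R = 1/(1 − e^(−kτ)) ≈ 1.6434.
Each bolus raises the concentration by D/Vd = 2252/259 ≈ 8.695 mcg/mL.
Steady-state peak Cmax,ss = C₀·R ≈ 8.695 × 1.6434 ≈ 14.289 mcg/mL.
One interval later, Cmin,ss = Cmax,ss·e^(−kτ) ≈ 14.289 × 0.3915 ≈ 5.594 mcg/mL.

5.6 mcg/mL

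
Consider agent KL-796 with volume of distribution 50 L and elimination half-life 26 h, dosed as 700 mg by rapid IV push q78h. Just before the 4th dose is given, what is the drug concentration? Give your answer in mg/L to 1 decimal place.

2.0 mg/L

f = (1/2)^(τ/t½) = (1/2)^(78/26) ≈ 0.1250.
C₀ = D/Vd = 700/50 ≈ 14.000 mg/L.
Before the 4th dose, 3 doses have been given. Superposition: Cmin = C₀·(f + f² + … + f^3).
≈ 14.000 × (0.1250 + 0.0156 + 0.0020) ≈ 14.000 × 0.1426 ≈ 1.996 mg/L.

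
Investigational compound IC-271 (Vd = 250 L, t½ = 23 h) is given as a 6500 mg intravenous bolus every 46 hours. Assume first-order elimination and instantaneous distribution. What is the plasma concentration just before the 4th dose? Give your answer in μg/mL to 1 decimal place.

8.5 μg/mL

f = (1/2)^(τ/t½) = (1/2)^(46/23) ≈ 0.2500.
C₀ = D/Vd = 6500/250 ≈ 26.000 μg/mL.
Before the 4th dose, 3 doses have been given. Superposition: Cmin = C₀·(f + f² + … + f^3).
≈ 26.000 × (0.2500 + 0.0625 + 0.0156) ≈ 26.000 × 0.3281 ≈ 8.531 μg/mL.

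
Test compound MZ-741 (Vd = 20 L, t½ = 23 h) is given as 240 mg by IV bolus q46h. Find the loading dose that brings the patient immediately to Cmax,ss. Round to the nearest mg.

f = (1/2)^(46/23) ≈ 0.250000; accumulation ratio R = 1/(1−f) ≈ 1.33333.
Loading dose to hit Cmax,ss on first dose: D_load = D_maint·R ≈ 240 × 1.33333 ≈ 320.00 mg.

320 mg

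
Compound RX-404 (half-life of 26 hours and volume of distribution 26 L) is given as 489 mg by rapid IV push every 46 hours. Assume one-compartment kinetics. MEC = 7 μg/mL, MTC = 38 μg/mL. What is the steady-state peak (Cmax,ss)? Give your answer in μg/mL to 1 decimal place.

Over one 46-h interval, 46/26 ≈ 1.7692 half-lives elapse, leaving f ≈ 0.2934 of each dose.
At steady state, accumulation factor R = 1/(1 − e^(−kτ)) ≈ 1.4152.
Each bolus raises the concentration by D/Vd = 489/26 ≈ 18.808 μg/mL.
Cmax,ss = C₀/(1 − f) ≈ 18.808/0.7066 ≈ 26.618 μg/mL.
Peak 26.6 μg/mL vs MTC 38 μg/mL: below toxic threshold.

26.6 μg/mL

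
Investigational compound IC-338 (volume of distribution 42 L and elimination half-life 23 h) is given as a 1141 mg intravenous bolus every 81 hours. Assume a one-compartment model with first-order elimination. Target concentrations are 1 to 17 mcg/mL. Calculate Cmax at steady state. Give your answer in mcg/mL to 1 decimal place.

29.8 mcg/mL

k = ln2/t½ = ln2/23 ≈ 0.030137 h⁻¹; fraction remaining f = e^(−kτ) = e^(−0.030137×81) ≈ 0.0871.
Accumulation ratio R = 1/(1 − f) ≈ 1/0.9129 ≈ 1.0954.
Each bolus raises the concentration by D/Vd = 1141/42 ≈ 27.167 mcg/mL.
Steady-state peak Cmax,ss = C₀·R ≈ 27.167 × 1.0954 ≈ 29.759 mcg/mL.
Peak 29.8 mcg/mL vs MTC 17 mcg/mL: exceeds toxic threshold.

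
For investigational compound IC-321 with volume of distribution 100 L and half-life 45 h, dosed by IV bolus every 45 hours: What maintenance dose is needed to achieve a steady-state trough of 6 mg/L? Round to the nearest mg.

600 mg

τ/t½ = 45/45 ≈ 1, so f = (1/2)^(45/45) ≈ 0.500000.
Cmin,ss = (D/Vd)·f/(1−f), so D = Cmin,ss·Vd·(1−f)/f.
D = 6 × 100 × (1−f)/f ≈ 6 × 100 × 1.00000 ≈ 600.00 mg.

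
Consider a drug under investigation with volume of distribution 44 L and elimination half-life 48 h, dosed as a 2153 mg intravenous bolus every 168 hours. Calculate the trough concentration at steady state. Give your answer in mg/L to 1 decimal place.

τ/t½ = 168/48 ≈ 3.5, so fraction remaining f = (1/2)^(168/48) ≈ 0.0884.
Accumulation ratio R = 1/(1 − f) ≈ 1/0.9116 ≈ 1.0970.
Single-dose peak C₀ = D/Vd = 2153/44 ≈ 48.932 mg/L.
Steady-state peak Cmax,ss = C₀·R ≈ 48.932 × 1.0970 ≈ 53.678 mg/L.
Steady-state trough Cmin,ss = Cmax,ss·f ≈ 53.678 × 0.0884 ≈ 4.745 mg/L.

4.7 mg/L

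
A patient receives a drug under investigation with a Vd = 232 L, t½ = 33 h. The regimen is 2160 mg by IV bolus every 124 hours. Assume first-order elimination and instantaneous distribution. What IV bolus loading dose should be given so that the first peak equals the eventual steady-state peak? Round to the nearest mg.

f = (1/2)^(124/33) ≈ 0.073936; accumulation ratio R = 1/(1−f) ≈ 1.07984.
Loading dose to hit Cmax,ss on first dose: D_load = D_maint·R ≈ 2160 × 1.07984 ≈ 2332.45 mg.

2332 mg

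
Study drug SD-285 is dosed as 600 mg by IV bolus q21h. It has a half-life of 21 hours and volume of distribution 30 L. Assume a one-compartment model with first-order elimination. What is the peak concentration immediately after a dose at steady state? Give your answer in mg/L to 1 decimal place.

The dosing interval is 1 half-life, so f = 2^(−1) = 0.5.
Accumulation ratio R = 1/(1 − f) = 1/0.5 = 2/1.
Single-dose peak C₀ = D/Vd = 600/30 = 20 mg/L.
Steady-state peak Cmax,ss = C₀·R = 20 × 2/1 ≈ 40.000 mg/L.

40.0 mg/L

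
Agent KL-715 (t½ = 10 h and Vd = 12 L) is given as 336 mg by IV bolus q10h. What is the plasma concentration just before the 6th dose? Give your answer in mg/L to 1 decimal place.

f = (1/2)^(τ/t½) = (1/2)^(10/10) ≈ 0.5000.
C₀ = D/Vd = 336/12 ≈ 28.000 mg/L.
Before the 6th dose, 5 doses have been given. Superposition: Cmin = C₀·(f + f² + … + f^5).
≈ 28.000 × (0.5000 + 0.2500 + 0.1250 + 0.0625 + 0.0313) ≈ 28.000 × 0.9688 ≈ 27.126 mg/L.

27.1 mg/L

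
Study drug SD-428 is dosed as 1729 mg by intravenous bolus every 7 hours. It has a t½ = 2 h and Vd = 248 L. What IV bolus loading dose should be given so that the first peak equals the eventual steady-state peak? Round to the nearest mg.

1897 mg

f = (1/2)^(7/2) ≈ 0.088388; accumulation ratio R = 1/(1−f) ≈ 1.09696.
Loading dose to hit Cmax,ss on first dose: D_load = D_maint·R ≈ 1729 × 1.09696 ≈ 1896.64 mg.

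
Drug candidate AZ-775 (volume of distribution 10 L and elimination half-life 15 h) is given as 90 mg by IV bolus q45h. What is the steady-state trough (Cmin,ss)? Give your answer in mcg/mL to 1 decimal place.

1.3 mcg/mL

The dosing interval is 3 half-lives, so f = 2^(−3) = 0.125.
At steady state, R = 1/(1 − 0.125) = 8/7.
Single-dose peak C₀ = D/Vd = 90/10 = 9 mcg/mL.
Steady-state peak Cmax,ss = C₀·R = 9 × 8/7 ≈ 10.286 mcg/mL.
Steady-state trough Cmin,ss = Cmax,ss·f ≈ 10.286 × 0.125 ≈ 1.286 mcg/mL.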